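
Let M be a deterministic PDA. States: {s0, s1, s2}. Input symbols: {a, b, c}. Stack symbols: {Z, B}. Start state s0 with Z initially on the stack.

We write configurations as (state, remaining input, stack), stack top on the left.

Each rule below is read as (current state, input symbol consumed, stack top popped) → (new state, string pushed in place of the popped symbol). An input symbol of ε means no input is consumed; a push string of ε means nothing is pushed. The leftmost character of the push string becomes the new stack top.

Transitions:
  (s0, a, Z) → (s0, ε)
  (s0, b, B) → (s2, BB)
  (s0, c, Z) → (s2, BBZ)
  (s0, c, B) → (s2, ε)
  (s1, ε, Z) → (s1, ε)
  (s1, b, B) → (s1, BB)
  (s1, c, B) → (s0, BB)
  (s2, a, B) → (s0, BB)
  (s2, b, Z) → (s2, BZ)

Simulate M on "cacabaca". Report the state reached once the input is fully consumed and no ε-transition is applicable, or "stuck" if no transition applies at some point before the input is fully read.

s0

(s0, cacabaca, Z) ⊢ (s2, acabaca, BBZ) ⊢ (s0, cabaca, BBBZ) ⊢ (s2, abaca, BBZ) ⊢ (s0, baca, BBBZ) ⊢ (s2, aca, BBBBZ) ⊢ (s0, ca, BBBBBZ) ⊢ (s2, a, BBBBZ) ⊢ (s0, ε, BBBBBZ)
All input consumed; M is in state s0.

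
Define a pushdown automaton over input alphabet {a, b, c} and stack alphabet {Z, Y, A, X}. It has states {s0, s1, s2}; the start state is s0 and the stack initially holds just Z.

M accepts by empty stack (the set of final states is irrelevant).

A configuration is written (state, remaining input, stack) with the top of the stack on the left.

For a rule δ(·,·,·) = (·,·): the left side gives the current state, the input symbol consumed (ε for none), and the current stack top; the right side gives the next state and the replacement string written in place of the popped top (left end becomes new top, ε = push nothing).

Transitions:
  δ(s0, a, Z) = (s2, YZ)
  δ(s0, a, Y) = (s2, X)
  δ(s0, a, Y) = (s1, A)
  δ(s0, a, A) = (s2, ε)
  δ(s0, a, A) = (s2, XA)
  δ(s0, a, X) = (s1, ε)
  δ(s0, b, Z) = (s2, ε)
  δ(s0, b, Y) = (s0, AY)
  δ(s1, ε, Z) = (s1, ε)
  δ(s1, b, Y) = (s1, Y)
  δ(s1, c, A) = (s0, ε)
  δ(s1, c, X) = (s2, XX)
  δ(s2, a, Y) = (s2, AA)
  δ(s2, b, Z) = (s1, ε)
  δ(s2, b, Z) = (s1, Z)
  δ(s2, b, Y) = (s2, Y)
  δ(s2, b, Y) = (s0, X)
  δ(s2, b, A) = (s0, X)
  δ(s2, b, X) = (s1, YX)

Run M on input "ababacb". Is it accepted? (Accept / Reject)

One accepting computation: (s0, ababacb, Z) ⊢ (s2, babacb, YZ) ⊢ (s2, abacb, YZ) ⊢ (s2, bacb, AAZ) ⊢ (s0, acb, XAZ) ⊢ (s1, cb, AZ) ⊢ (s0, b, Z) ⊢ (s2, ε, ε)
All input consumed and the stack is empty.

Accept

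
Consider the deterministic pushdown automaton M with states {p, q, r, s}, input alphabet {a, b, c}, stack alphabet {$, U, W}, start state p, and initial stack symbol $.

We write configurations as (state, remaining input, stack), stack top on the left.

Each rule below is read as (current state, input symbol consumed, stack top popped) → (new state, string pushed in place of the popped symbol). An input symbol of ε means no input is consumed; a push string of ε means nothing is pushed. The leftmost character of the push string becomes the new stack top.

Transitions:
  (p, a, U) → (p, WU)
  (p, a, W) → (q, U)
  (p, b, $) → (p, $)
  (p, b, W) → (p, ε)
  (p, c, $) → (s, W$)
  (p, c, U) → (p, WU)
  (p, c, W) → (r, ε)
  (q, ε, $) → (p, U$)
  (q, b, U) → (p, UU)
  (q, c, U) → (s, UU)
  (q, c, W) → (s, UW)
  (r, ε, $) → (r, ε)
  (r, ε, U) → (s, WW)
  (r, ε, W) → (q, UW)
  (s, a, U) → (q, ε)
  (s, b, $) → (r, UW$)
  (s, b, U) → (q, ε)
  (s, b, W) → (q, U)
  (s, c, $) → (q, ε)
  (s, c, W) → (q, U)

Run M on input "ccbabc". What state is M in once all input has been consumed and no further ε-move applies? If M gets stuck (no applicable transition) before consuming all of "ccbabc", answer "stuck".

(p, ccbabc, $)
  read c, top $: go to s, push W$ → (s, cbabc, W$)
  read c, top W: go to q, push U → (q, babc, U$)
  read b, top U: go to p, push UU → (p, abc, UU$)
  read a, top U: go to p, push WU → (p, bc, WUU$)
  read b, top W: go to p, push ε → (p, c, UU$)
  read c, top U: go to p, push WU → (p, ε, WUU$)
All input consumed; M is in state p.

p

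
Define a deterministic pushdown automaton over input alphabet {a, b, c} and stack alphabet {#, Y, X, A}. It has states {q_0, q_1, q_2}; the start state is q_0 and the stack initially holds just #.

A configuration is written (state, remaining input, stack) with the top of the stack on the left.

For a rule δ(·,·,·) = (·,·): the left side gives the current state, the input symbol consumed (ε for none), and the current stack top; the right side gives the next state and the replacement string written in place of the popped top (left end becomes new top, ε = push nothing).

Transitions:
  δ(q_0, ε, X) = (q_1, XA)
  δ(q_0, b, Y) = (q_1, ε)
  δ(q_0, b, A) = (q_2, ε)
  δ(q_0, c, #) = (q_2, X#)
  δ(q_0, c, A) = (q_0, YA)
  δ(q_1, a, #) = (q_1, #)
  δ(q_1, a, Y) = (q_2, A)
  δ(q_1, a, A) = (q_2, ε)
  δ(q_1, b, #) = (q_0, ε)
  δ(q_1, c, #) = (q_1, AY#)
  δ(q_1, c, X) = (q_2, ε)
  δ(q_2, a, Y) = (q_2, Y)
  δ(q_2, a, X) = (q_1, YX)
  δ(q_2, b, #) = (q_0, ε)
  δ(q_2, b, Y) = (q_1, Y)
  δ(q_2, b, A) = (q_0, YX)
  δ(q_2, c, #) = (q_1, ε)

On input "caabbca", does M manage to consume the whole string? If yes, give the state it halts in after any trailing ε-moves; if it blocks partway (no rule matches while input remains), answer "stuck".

q_1

(q_0, caabbca, #) ⊢ (q_2, aabbca, X#) ⊢ (q_1, abbca, YX#) ⊢ (q_2, bbca, AX#) ⊢ (q_0, bca, YXX#) ⊢ (q_1, ca, XX#) ⊢ (q_2, a, X#) ⊢ (q_1, ε, YX#)
All input consumed; M is in state q_1.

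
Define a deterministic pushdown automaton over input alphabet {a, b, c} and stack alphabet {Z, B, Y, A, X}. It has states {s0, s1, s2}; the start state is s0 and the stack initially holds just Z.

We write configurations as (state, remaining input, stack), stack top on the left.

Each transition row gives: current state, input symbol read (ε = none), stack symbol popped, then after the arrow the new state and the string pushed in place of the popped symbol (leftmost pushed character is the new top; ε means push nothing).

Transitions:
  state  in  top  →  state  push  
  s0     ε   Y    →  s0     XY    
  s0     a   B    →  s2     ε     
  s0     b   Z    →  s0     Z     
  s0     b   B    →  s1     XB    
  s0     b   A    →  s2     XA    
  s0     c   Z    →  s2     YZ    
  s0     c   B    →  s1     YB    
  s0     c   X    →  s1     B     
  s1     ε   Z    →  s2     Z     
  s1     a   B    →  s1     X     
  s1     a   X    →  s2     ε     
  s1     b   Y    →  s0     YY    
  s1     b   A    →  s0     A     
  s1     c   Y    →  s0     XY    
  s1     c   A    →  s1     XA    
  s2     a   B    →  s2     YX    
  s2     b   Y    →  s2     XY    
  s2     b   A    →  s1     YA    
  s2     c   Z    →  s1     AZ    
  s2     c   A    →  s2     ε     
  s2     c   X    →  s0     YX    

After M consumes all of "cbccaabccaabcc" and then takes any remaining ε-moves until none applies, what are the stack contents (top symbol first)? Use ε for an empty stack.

(s0, cbccaabccaabcc, Z) ⊢ (s2, bccaabccaabcc, YZ) ⊢ (s2, ccaabccaabcc, XYZ) ⊢ (s0, caabccaabcc, YXYZ) ⊢ (s0, caabccaabcc, XYXYZ) ⊢ (s1, aabccaabcc, BYXYZ) ⊢ (s1, abccaabcc, XYXYZ) ⊢ (s2, bccaabcc, YXYZ) ⊢ (s2, ccaabcc, XYXYZ) ⊢ (s0, caabcc, YXYXYZ) ⊢ (s0, caabcc, XYXYXYZ) ⊢ (s1, aabcc, BYXYXYZ) ⊢ (s1, abcc, XYXYXYZ) ⊢ (s2, bcc, YXYXYZ) ⊢ (s2, cc, XYXYXYZ) ⊢ (s0, c, YXYXYXYZ) ⊢ (s0, c, XYXYXYXYZ) ⊢ (s1, ε, BYXYXYXYZ)
All input consumed in state s1 with stack BYXYXYXYZ.

BYXYXYXYZ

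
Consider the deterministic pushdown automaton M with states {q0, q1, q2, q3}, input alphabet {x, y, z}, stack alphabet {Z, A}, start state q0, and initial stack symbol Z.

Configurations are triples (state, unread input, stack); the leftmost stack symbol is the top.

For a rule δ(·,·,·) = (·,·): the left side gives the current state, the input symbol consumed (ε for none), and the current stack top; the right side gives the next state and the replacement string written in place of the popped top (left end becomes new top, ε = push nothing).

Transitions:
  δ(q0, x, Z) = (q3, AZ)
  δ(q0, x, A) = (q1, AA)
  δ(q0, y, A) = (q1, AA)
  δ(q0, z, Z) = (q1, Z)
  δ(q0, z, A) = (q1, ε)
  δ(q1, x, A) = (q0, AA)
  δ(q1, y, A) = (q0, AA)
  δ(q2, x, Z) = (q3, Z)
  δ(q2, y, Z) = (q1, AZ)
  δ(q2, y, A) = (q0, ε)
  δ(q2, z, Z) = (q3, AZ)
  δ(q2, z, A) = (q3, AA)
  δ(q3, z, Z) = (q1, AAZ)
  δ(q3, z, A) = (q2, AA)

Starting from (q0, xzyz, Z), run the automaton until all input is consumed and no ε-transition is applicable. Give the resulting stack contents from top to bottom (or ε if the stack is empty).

(q0, xzyz, Z)
  read x, top Z: go to q3, push AZ → (q3, zyz, AZ)
  read z, top A: go to q2, push AA → (q2, yz, AAZ)
  read y, top A: go to q0, push ε → (q0, z, AZ)
  read z, top A: go to q1, push ε → (q1, ε, Z)
All input consumed in state q1 with stack Z.

Z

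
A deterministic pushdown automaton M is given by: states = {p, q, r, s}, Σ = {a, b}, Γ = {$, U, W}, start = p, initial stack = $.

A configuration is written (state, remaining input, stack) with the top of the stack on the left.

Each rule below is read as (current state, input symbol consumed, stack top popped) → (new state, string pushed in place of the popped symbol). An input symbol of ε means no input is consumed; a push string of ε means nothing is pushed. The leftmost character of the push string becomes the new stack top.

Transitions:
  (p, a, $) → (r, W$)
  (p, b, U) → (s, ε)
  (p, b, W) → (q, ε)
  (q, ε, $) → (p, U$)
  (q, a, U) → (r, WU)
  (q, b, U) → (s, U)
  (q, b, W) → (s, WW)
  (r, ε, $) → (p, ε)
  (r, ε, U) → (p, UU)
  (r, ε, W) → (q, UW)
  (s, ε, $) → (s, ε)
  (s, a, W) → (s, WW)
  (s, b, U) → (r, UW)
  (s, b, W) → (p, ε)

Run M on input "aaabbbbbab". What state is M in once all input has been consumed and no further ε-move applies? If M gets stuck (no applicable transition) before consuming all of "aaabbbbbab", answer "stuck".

(p, aaabbbbbab, $)
  read a, top $: go to r, push W$ → (r, aabbbbbab, W$)
  ε-move, top W: go to q, push UW → (q, aabbbbbab, UW$)
  read a, top U: go to r, push WU → (r, abbbbbab, WUW$)
  ε-move, top W: go to q, push UW → (q, abbbbbab, UWUW$)
  read a, top U: go to r, push WU → (r, bbbbbab, WUWUW$)
  ε-move, top W: go to q, push UW → (q, bbbbbab, UWUWUW$)
  read b, top U: go to s, push U → (s, bbbbab, UWUWUW$)
  read b, top U: go to r, push UW → (r, bbbab, UWWUWUW$)
  ε-move, top U: go to p, push UU → (p, bbbab, UUWWUWUW$)
  read b, top U: go to s, push ε → (s, bbab, UWWUWUW$)
  read b, top U: go to r, push UW → (r, bab, UWWWUWUW$)
  ε-move, top U: go to p, push UU → (p, bab, UUWWWUWUW$)
  read b, top U: go to s, push ε → (s, ab, UWWWUWUW$)
No transition for (s, a, top U); M blocks with input ab remaining.

stuck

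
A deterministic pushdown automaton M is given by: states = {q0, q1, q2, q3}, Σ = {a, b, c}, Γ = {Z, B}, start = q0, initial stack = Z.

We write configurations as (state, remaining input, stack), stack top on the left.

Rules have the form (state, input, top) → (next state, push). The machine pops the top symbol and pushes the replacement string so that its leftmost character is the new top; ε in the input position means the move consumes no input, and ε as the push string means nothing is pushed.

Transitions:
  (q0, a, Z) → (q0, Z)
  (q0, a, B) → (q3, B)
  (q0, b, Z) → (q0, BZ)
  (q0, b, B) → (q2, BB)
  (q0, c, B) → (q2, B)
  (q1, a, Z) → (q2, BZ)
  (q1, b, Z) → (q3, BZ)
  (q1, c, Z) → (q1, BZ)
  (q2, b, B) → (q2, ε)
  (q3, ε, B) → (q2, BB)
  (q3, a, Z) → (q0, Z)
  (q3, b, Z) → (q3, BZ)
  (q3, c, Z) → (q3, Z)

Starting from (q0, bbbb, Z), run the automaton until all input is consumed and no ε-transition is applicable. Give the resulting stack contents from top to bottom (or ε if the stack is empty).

(q0, bbbb, Z)
  read b, top Z: go to q0, push BZ → (q0, bbb, BZ)
  read b, top B: go to q2, push BB → (q2, bb, BBZ)
  read b, top B: go to q2, push ε → (q2, b, BZ)
  read b, top B: go to q2, push ε → (q2, ε, Z)
All input consumed in state q2 with stack Z.

Z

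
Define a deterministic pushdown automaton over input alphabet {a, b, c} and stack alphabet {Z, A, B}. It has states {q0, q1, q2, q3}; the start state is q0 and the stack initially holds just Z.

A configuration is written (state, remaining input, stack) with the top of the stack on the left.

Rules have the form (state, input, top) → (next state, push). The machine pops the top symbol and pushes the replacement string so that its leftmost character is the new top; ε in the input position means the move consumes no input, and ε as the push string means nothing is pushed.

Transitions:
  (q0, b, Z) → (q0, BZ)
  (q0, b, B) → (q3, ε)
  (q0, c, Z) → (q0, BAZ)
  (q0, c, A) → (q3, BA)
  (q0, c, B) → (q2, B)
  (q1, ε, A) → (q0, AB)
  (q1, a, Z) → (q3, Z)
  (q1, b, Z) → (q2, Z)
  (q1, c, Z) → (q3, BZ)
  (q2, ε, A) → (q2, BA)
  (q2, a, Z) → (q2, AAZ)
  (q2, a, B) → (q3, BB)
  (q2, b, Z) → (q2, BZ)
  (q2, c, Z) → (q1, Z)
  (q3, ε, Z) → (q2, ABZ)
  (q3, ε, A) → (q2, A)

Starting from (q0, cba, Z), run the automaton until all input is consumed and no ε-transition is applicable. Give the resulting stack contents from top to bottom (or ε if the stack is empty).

BBAZ

(q0, cba, Z)
  read c, top Z: go to q0, push BAZ → (q0, ba, BAZ)
  read b, top B: go to q3, push ε → (q3, a, AZ)
  ε-move, top A: go to q2, push A → (q2, a, AZ)
  ε-move, top A: go to q2, push BA → (q2, a, BAZ)
  read a, top B: go to q3, push BB → (q3, ε, BBAZ)
All input consumed in state q3 with stack BBAZ.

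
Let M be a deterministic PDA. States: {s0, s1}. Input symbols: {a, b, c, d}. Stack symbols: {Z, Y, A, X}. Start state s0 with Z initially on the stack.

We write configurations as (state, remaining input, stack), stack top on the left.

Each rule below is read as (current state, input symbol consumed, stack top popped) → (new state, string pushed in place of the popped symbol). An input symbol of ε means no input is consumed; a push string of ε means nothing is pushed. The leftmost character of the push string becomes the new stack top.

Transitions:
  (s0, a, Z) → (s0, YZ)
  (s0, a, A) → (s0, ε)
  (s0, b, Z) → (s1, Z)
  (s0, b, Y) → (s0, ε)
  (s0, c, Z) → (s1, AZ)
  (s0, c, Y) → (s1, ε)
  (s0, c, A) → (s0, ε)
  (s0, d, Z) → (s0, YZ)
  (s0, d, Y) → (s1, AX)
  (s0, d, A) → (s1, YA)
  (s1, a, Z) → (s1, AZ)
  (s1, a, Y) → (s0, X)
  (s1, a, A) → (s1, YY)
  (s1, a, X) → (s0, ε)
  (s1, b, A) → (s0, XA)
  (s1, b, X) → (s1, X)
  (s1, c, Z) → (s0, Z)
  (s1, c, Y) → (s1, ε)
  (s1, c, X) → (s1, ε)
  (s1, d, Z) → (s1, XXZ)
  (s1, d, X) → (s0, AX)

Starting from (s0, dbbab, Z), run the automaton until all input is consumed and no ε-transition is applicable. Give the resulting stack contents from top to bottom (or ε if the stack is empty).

(s0, dbbab, Z)
  read d, top Z: go to s0, push YZ → (s0, bbab, YZ)
  read b, top Y: go to s0, push ε → (s0, bab, Z)
  read b, top Z: go to s1, push Z → (s1, ab, Z)
  read a, top Z: go to s1, push AZ → (s1, b, AZ)
  read b, top A: go to s0, push XA → (s0, ε, XAZ)
All input consumed in state s0 with stack XAZ.

XAZ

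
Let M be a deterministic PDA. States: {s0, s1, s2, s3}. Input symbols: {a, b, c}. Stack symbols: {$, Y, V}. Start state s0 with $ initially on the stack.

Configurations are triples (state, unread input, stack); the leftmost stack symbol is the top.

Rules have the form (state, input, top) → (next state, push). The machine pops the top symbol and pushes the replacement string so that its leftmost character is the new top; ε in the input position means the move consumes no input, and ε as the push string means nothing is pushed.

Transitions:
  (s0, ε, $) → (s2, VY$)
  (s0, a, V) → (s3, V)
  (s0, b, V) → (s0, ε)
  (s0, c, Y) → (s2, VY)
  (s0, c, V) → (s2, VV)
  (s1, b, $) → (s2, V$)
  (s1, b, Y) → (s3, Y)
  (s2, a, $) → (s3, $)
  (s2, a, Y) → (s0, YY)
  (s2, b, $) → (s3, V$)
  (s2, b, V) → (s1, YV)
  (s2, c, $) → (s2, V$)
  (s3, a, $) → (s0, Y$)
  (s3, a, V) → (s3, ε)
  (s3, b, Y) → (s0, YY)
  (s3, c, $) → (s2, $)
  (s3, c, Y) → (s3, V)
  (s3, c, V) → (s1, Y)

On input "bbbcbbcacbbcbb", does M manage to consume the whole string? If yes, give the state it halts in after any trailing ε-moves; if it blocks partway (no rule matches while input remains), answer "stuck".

(s0, bbbcbbcacbbcbb, $)
  ε-move, top $: go to s2, push VY$ → (s2, bbbcbbcacbbcbb, VY$)
  read b, top V: go to s1, push YV → (s1, bbcbbcacbbcbb, YVY$)
  read b, top Y: go to s3, push Y → (s3, bcbbcacbbcbb, YVY$)
  read b, top Y: go to s0, push YY → (s0, cbbcacbbcbb, YYVY$)
  read c, top Y: go to s2, push VY → (s2, bbcacbbcbb, VYYVY$)
  read b, top V: go to s1, push YV → (s1, bcacbbcbb, YVYYVY$)
  read b, top Y: go to s3, push Y → (s3, cacbbcbb, YVYYVY$)
  read c, top Y: go to s3, push V → (s3, acbbcbb, VVYYVY$)
  read a, top V: go to s3, push ε → (s3, cbbcbb, VYYVY$)
  read c, top V: go to s1, push Y → (s1, bbcbb, YYYVY$)
  read b, top Y: go to s3, push Y → (s3, bcbb, YYYVY$)
  read b, top Y: go to s0, push YY → (s0, cbb, YYYYVY$)
  read c, top Y: go to s2, push VY → (s2, bb, VYYYYVY$)
  read b, top V: go to s1, push YV → (s1, b, YVYYYYVY$)
  read b, top Y: go to s3, push Y → (s3, ε, YVYYYYVY$)
All input consumed; M is in state s3.

s3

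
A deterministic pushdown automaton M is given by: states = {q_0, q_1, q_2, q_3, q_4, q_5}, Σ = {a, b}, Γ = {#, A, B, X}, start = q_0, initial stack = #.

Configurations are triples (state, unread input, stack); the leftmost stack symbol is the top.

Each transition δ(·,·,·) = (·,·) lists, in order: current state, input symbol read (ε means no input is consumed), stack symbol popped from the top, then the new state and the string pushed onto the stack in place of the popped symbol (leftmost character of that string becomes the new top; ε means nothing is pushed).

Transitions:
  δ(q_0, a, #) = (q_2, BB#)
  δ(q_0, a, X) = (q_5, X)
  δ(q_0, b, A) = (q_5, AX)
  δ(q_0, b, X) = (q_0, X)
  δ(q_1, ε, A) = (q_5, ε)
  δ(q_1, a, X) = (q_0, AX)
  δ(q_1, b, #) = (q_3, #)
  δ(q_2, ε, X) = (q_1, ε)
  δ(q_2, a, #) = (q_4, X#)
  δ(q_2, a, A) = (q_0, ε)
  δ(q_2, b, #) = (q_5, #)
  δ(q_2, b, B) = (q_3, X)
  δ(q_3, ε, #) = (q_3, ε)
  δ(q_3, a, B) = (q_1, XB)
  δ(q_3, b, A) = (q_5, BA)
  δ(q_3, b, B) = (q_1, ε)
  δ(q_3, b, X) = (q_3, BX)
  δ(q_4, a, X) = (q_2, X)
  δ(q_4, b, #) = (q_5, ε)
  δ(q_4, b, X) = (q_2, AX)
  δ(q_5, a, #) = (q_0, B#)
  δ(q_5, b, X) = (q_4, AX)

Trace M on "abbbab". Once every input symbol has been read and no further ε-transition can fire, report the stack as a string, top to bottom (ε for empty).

(q_0, abbbab, #) ⊢ (q_2, bbbab, BB#) ⊢ (q_3, bbab, XB#) ⊢ (q_3, bab, BXB#) ⊢ (q_1, ab, XB#) ⊢ (q_0, b, AXB#) ⊢ (q_5, ε, AXXB#)
All input consumed in state q_5 with stack AXXB#.

AXXB#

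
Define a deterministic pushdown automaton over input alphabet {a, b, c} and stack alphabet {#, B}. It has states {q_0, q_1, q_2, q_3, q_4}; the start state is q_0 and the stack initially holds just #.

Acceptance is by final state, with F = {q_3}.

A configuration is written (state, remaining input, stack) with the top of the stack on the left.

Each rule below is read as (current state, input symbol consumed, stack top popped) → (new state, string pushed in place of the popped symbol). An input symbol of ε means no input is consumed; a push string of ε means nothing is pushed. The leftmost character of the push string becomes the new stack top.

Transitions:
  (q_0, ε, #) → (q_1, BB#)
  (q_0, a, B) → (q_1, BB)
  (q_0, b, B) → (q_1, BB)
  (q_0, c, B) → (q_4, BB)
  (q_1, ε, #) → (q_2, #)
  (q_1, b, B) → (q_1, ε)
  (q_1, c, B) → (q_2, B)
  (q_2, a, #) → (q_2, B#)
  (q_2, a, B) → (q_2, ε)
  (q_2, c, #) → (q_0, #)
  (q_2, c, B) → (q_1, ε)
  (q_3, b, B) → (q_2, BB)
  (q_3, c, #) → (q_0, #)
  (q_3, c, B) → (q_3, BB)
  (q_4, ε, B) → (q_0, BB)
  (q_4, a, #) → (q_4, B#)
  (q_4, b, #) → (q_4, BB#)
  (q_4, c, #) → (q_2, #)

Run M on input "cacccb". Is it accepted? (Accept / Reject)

(q_0, cacccb, #)
  ε-move, top #: go to q_1, push BB# → (q_1, cacccb, BB#)
  read c, top B: go to q_2, push B → (q_2, acccb, BB#)
  read a, top B: go to q_2, push ε → (q_2, cccb, B#)
  read c, top B: go to q_1, push ε → (q_1, ccb, #)
  ε-move, top #: go to q_2, push # → (q_2, ccb, #)
  read c, top #: go to q_0, push # → (q_0, cb, #)
  ε-move, top #: go to q_1, push BB# → (q_1, cb, BB#)
  read c, top B: go to q_2, push B → (q_2, b, BB#)
No transition applies at (q_2, b, BB#); input not fully consumed.

Reject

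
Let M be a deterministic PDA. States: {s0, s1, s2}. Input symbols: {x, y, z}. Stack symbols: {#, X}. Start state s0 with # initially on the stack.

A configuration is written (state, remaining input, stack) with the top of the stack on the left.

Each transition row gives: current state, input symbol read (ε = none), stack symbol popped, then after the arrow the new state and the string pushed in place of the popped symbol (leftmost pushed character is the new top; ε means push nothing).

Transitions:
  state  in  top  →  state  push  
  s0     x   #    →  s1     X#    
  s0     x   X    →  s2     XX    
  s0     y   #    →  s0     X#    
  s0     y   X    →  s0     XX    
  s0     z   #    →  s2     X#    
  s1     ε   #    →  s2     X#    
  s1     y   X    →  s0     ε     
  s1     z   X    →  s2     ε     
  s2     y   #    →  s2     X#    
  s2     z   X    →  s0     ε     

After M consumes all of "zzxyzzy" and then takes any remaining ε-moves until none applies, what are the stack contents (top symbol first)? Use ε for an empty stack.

X#

(s0, zzxyzzy, #)
  read z, top #: go to s2, push X# → (s2, zxyzzy, X#)
  read z, top X: go to s0, push ε → (s0, xyzzy, #)
  read x, top #: go to s1, push X# → (s1, yzzy, X#)
  read y, top X: go to s0, push ε → (s0, zzy, #)
  read z, top #: go to s2, push X# → (s2, zy, X#)
  read z, top X: go to s0, push ε → (s0, y, #)
  read y, top #: go to s0, push X# → (s0, ε, X#)
All input consumed in state s0 with stack X#.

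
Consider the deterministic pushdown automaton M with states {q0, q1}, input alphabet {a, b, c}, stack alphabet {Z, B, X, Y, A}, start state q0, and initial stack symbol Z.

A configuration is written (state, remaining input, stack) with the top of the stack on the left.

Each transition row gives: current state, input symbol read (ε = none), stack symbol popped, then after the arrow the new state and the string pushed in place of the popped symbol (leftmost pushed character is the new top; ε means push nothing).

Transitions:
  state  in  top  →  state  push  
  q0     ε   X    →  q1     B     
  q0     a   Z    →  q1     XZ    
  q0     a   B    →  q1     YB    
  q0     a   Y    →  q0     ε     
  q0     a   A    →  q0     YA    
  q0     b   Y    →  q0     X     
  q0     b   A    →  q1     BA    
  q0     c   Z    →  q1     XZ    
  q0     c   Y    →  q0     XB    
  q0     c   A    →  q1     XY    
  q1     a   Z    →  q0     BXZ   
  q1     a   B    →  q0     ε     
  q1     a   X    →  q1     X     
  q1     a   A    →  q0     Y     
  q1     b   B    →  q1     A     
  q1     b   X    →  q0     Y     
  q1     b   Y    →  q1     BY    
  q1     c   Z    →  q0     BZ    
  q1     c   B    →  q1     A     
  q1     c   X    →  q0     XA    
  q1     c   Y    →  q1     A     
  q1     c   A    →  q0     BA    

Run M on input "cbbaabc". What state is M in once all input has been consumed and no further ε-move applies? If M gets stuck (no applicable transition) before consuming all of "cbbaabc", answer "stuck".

q1

(q0, cbbaabc, Z)
  read c, top Z: go to q1, push XZ → (q1, bbaabc, XZ)
  read b, top X: go to q0, push Y → (q0, baabc, YZ)
  read b, top Y: go to q0, push X → (q0, aabc, XZ)
  ε-move, top X: go to q1, push B → (q1, aabc, BZ)
  read a, top B: go to q0, push ε → (q0, abc, Z)
  read a, top Z: go to q1, push XZ → (q1, bc, XZ)
  read b, top X: go to q0, push Y → (q0, c, YZ)
  read c, top Y: go to q0, push XB → (q0, ε, XBZ)
  ε-move, top X: go to q1, push B → (q1, ε, BBZ)
All input consumed; M is in state q1.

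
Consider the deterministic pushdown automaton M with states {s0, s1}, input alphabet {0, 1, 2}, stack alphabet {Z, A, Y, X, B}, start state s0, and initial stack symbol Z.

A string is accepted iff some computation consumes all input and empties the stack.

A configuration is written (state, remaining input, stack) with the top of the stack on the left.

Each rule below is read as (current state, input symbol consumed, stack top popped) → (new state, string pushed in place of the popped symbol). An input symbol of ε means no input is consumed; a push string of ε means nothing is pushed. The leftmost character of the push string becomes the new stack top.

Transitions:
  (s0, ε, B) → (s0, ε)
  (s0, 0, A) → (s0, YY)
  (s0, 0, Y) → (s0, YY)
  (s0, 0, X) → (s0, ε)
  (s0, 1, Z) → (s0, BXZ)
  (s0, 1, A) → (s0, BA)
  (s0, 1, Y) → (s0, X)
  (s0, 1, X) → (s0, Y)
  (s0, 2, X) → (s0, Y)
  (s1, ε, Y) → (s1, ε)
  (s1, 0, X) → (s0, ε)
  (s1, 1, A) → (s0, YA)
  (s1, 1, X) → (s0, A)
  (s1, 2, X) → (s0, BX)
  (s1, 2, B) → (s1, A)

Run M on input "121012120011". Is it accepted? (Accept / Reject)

Reject

(s0, 121012120011, Z) ⊢ (s0, 21012120011, BXZ) ⊢ (s0, 21012120011, XZ) ⊢ (s0, 1012120011, YZ) ⊢ (s0, 012120011, XZ) ⊢ (s0, 12120011, Z) ⊢ (s0, 2120011, BXZ) ⊢ (s0, 2120011, XZ) ⊢ (s0, 120011, YZ) ⊢ (s0, 20011, XZ) ⊢ (s0, 0011, YZ) ⊢ (s0, 011, YYZ) ⊢ (s0, 11, YYYZ) ⊢ (s0, 1, XYYZ) ⊢ (s0, ε, YYYZ)
All input consumed; stack is YYYZ, not empty, and no further ε-move applies.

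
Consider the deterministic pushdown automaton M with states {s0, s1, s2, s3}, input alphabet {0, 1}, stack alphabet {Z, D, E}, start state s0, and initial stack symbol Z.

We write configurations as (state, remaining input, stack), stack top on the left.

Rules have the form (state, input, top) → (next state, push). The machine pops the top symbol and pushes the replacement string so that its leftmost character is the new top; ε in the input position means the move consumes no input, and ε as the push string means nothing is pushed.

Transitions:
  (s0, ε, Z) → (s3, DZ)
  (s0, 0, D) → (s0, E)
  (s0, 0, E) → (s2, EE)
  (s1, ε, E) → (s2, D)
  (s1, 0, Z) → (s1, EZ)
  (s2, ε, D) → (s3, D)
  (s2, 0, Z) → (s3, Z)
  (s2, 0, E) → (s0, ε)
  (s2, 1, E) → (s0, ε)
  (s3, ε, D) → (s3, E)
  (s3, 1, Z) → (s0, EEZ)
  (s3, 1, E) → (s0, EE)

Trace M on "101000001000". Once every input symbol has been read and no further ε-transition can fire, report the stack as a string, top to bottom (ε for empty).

EEEZ

(s0, 101000001000, Z)
  ε-move, top Z: go to s3, push DZ → (s3, 101000001000, DZ)
  ε-move, top D: go to s3, push E → (s3, 101000001000, EZ)
  read 1, top E: go to s0, push EE → (s0, 01000001000, EEZ)
  read 0, top E: go to s2, push EE → (s2, 1000001000, EEEZ)
  read 1, top E: go to s0, push ε → (s0, 000001000, EEZ)
  read 0, top E: go to s2, push EE → (s2, 00001000, EEEZ)
  read 0, top E: go to s0, push ε → (s0, 0001000, EEZ)
  read 0, top E: go to s2, push EE → (s2, 001000, EEEZ)
  read 0, top E: go to s0, push ε → (s0, 01000, EEZ)
  read 0, top E: go to s2, push EE → (s2, 1000, EEEZ)
  read 1, top E: go to s0, push ε → (s0, 000, EEZ)
  read 0, top E: go to s2, push EE → (s2, 00, EEEZ)
  read 0, top E: go to s0, push ε → (s0, 0, EEZ)
  read 0, top E: go to s2, push EE → (s2, ε, EEEZ)
All input consumed in state s2 with stack EEEZ.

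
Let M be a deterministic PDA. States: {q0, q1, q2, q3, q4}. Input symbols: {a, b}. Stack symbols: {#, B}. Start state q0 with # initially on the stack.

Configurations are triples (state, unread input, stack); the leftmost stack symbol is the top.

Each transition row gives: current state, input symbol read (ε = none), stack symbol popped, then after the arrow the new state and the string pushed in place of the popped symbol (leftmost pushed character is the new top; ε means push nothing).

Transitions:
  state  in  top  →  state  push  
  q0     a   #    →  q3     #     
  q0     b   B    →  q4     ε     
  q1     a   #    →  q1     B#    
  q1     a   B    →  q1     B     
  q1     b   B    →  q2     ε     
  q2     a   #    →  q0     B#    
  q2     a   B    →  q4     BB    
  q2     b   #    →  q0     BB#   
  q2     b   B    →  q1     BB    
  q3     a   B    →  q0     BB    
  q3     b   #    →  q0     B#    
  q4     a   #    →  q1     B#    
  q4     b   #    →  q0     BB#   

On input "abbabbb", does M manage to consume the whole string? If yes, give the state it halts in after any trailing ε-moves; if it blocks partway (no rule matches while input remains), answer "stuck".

q4

(q0, abbabbb, #)
  read a, top #: go to q3, push # → (q3, bbabbb, #)
  read b, top #: go to q0, push B# → (q0, babbb, B#)
  read b, top B: go to q4, push ε → (q4, abbb, #)
  read a, top #: go to q1, push B# → (q1, bbb, B#)
  read b, top B: go to q2, push ε → (q2, bb, #)
  read b, top #: go to q0, push BB# → (q0, b, BB#)
  read b, top B: go to q4, push ε → (q4, ε, B#)
All input consumed; M is in state q4.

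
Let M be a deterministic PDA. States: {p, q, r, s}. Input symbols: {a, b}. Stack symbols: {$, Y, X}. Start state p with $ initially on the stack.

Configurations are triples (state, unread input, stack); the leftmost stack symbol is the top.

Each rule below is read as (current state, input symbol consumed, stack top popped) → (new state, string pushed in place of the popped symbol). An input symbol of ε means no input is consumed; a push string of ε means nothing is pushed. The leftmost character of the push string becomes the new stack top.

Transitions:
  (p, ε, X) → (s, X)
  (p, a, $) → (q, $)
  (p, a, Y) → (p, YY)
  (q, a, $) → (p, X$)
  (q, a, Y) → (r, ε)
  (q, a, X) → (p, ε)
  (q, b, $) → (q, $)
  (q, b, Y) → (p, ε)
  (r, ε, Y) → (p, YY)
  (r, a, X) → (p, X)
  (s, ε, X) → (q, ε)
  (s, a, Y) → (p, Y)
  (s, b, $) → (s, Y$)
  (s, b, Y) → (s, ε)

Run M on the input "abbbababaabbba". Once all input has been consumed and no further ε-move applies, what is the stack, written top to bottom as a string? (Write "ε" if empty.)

(p, abbbababaabbba, $)
  read a, top $: go to q, push $ → (q, bbbababaabbba, $)
  read b, top $: go to q, push $ → (q, bbababaabbba, $)
  read b, top $: go to q, push $ → (q, bababaabbba, $)
  read b, top $: go to q, push $ → (q, ababaabbba, $)
  read a, top $: go to p, push X$ → (p, babaabbba, X$)
  ε-move, top X: go to s, push X → (s, babaabbba, X$)
  ε-move, top X: go to q, push ε → (q, babaabbba, $)
  read b, top $: go to q, push $ → (q, abaabbba, $)
  read a, top $: go to p, push X$ → (p, baabbba, X$)
  ε-move, top X: go to s, push X → (s, baabbba, X$)
  ε-move, top X: go to q, push ε → (q, baabbba, $)
  read b, top $: go to q, push $ → (q, aabbba, $)
  read a, top $: go to p, push X$ → (p, abbba, X$)
  ε-move, top X: go to s, push X → (s, abbba, X$)
  ε-move, top X: go to q, push ε → (q, abbba, $)
  read a, top $: go to p, push X$ → (p, bbba, X$)
  ε-move, top X: go to s, push X → (s, bbba, X$)
  ε-move, top X: go to q, push ε → (q, bbba, $)
  read b, top $: go to q, push $ → (q, bba, $)
  read b, top $: go to q, push $ → (q, ba, $)
  read b, top $: go to q, push $ → (q, a, $)
  read a, top $: go to p, push X$ → (p, ε, X$)
  ε-move, top X: go to s, push X → (s, ε, X$)
  ε-move, top X: go to q, push ε → (q, ε, $)
All input consumed in state q with stack $.

$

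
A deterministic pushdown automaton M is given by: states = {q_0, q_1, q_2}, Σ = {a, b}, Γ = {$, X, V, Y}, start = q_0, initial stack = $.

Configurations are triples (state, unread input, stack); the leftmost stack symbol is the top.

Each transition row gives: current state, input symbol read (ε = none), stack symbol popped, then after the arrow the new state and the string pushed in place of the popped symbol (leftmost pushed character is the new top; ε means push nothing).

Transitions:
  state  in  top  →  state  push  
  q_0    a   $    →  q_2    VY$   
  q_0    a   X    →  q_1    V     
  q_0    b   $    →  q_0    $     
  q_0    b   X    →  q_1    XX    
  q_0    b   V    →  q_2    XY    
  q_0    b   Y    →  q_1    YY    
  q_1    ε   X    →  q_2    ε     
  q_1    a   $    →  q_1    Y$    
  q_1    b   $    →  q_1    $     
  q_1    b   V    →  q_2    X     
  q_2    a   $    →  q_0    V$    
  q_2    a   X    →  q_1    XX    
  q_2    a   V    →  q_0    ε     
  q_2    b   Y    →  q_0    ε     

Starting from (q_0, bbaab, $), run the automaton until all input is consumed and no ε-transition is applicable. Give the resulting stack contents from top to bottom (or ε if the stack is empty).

(q_0, bbaab, $)
  read b, top $: go to q_0, push $ → (q_0, baab, $)
  read b, top $: go to q_0, push $ → (q_0, aab, $)
  read a, top $: go to q_2, push VY$ → (q_2, ab, VY$)
  read a, top V: go to q_0, push ε → (q_0, b, Y$)
  read b, top Y: go to q_1, push YY → (q_1, ε, YY$)
All input consumed in state q_1 with stack YY$.

YY$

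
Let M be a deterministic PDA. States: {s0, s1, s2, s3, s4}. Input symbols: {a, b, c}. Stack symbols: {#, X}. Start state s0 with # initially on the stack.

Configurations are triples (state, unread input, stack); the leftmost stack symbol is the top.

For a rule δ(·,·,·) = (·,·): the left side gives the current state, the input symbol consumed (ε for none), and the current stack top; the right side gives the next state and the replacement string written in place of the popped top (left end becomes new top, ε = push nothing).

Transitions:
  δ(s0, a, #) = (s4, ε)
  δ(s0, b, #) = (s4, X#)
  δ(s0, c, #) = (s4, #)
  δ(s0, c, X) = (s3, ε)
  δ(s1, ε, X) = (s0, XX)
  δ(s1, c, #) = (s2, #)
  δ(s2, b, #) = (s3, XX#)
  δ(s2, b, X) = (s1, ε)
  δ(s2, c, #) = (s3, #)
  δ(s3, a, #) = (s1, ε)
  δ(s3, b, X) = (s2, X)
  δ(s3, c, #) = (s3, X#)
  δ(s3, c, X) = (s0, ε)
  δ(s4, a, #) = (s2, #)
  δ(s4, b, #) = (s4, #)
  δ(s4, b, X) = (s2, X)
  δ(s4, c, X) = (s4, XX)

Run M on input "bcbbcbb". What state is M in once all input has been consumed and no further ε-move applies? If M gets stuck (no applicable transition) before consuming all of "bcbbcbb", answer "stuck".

s1

(s0, bcbbcbb, #)
  read b, top #: go to s4, push X# → (s4, cbbcbb, X#)
  read c, top X: go to s4, push XX → (s4, bbcbb, XX#)
  read b, top X: go to s2, push X → (s2, bcbb, XX#)
  read b, top X: go to s1, push ε → (s1, cbb, X#)
  ε-move, top X: go to s0, push XX → (s0, cbb, XX#)
  read c, top X: go to s3, push ε → (s3, bb, X#)
  read b, top X: go to s2, push X → (s2, b, X#)
  read b, top X: go to s1, push ε → (s1, ε, #)
All input consumed; M is in state s1.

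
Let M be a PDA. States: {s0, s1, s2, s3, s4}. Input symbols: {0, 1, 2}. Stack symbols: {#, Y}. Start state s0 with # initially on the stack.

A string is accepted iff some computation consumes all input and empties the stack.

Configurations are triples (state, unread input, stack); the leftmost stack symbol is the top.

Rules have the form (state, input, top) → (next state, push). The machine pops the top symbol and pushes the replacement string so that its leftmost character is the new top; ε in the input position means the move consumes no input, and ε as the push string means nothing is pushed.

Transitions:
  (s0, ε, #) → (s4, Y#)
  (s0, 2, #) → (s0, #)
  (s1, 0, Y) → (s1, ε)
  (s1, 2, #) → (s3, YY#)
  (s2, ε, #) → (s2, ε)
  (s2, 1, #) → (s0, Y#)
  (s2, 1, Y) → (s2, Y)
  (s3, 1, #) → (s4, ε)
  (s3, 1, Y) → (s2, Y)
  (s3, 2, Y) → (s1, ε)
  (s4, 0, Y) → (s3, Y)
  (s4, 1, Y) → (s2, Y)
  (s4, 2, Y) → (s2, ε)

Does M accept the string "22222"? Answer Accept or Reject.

One accepting computation: (s0, 22222, #) ⊢ (s0, 2222, #) ⊢ (s0, 222, #) ⊢ (s0, 22, #) ⊢ (s0, 2, #) ⊢ (s4, 2, Y#) ⊢ (s2, ε, #) ⊢ (s2, ε, ε)
All input consumed and the stack is empty.

Accept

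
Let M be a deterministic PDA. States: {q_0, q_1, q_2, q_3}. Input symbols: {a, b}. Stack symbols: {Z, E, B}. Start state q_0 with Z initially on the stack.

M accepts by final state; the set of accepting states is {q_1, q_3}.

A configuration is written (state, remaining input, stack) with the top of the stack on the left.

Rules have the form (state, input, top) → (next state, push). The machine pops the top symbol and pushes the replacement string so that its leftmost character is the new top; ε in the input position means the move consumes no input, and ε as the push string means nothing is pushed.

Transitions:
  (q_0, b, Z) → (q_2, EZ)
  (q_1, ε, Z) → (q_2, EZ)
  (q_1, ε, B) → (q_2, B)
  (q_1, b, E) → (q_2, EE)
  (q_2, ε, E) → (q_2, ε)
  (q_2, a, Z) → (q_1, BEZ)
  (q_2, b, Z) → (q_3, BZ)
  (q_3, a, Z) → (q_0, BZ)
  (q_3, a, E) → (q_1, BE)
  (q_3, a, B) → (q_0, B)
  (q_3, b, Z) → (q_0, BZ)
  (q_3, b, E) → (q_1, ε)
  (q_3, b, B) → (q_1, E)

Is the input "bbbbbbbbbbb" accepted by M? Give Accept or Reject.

(q_0, bbbbbbbbbbb, Z)
  read b, top Z: go to q_2, push EZ → (q_2, bbbbbbbbbb, EZ)
  ε-move, top E: go to q_2, push ε → (q_2, bbbbbbbbbb, Z)
  read b, top Z: go to q_3, push BZ → (q_3, bbbbbbbbb, BZ)
  read b, top B: go to q_1, push E → (q_1, bbbbbbbb, EZ)
  read b, top E: go to q_2, push EE → (q_2, bbbbbbb, EEZ)
  ε-move, top E: go to q_2, push ε → (q_2, bbbbbbb, EZ)
  ε-move, top E: go to q_2, push ε → (q_2, bbbbbbb, Z)
  read b, top Z: go to q_3, push BZ → (q_3, bbbbbb, BZ)
  read b, top B: go to q_1, push E → (q_1, bbbbb, EZ)
  read b, top E: go to q_2, push EE → (q_2, bbbb, EEZ)
  ε-move, top E: go to q_2, push ε → (q_2, bbbb, EZ)
  ε-move, top E: go to q_2, push ε → (q_2, bbbb, Z)
  read b, top Z: go to q_3, push BZ → (q_3, bbb, BZ)
  read b, top B: go to q_1, push E → (q_1, bb, EZ)
  read b, top E: go to q_2, push EE → (q_2, b, EEZ)
  ε-move, top E: go to q_2, push ε → (q_2, b, EZ)
  ε-move, top E: go to q_2, push ε → (q_2, b, Z)
  read b, top Z: go to q_3, push BZ → (q_3, ε, BZ)
All input consumed; state q_3 ∈ F.

Accept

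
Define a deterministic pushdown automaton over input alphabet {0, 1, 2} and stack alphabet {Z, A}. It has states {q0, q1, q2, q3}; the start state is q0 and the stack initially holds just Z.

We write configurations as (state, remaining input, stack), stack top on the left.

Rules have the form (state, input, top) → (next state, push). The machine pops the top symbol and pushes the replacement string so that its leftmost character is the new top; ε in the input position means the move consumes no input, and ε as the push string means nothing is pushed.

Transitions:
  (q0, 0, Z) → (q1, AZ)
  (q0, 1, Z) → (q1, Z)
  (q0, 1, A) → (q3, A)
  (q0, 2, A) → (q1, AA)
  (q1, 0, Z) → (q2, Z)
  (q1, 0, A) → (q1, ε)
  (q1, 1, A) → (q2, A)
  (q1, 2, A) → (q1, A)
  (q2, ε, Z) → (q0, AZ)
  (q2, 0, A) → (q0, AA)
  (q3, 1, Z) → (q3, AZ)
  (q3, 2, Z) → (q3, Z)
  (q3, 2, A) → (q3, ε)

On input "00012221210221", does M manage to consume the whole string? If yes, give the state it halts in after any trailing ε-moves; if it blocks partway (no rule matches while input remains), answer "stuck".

stuck

(q0, 00012221210221, Z)
  read 0, top Z: go to q1, push AZ → (q1, 0012221210221, AZ)
  read 0, top A: go to q1, push ε → (q1, 012221210221, Z)
  read 0, top Z: go to q2, push Z → (q2, 12221210221, Z)
  ε-move, top Z: go to q0, push AZ → (q0, 12221210221, AZ)
  read 1, top A: go to q3, push A → (q3, 2221210221, AZ)
  read 2, top A: go to q3, push ε → (q3, 221210221, Z)
  read 2, top Z: go to q3, push Z → (q3, 21210221, Z)
  read 2, top Z: go to q3, push Z → (q3, 1210221, Z)
  read 1, top Z: go to q3, push AZ → (q3, 210221, AZ)
  read 2, top A: go to q3, push ε → (q3, 10221, Z)
  read 1, top Z: go to q3, push AZ → (q3, 0221, AZ)
No transition for (q3, 0, top A); M blocks with input 0221 remaining.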